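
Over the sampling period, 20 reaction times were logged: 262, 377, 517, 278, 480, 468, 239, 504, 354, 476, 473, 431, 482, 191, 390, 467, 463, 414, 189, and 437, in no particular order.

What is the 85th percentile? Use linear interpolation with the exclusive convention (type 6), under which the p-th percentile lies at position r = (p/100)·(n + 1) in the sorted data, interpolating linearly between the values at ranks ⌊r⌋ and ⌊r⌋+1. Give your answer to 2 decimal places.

Sorted: 189, 191, 239, 262, 278, 354, 377, 390, 414, 431, 437, 463, 467, 468, 473, 476, 480, 482, 504, 517.
n = 20.
r = (85/100)·(20 + 1) = 17.85.
Rank 17 is 480 and rank 18 is 482.
Interpolate: 480 + 0.85·(482 − 480) = 480 + 0.85·2 = 481.7.

481.70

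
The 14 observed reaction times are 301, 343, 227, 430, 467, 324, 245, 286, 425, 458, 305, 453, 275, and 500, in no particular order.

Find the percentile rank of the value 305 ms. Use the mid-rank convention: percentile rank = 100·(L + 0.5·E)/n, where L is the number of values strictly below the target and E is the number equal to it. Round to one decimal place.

Sorted: 227, 245, 275, 286, 301, 305, 324, 343, 425, 430, 453, 458, 467, 500.
Count below 305: L = 5; count equal: E = 1; n = 14.
Percentile rank = 100·(5 + 0.5·1)/14 = 100·5.5/14 = 39.29.

39.3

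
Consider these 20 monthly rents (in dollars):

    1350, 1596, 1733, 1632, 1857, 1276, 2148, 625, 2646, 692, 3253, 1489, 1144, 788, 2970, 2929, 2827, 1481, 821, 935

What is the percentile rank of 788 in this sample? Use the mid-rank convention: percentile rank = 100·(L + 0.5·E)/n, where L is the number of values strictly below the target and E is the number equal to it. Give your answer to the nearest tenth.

Sorted: 625, 692, 788, 821, 935, 1144, 1276, 1350, 1481, 1489, 1596, 1632, 1733, 1857, 2148, 2646, 2827, 2929, 2970, 3253.
Count below 788: L = 2; count equal: E = 1; n = 20.
Percentile rank = 100·(2 + 0.5·1)/20 = 100·2.5/20 = 12.5.

12.5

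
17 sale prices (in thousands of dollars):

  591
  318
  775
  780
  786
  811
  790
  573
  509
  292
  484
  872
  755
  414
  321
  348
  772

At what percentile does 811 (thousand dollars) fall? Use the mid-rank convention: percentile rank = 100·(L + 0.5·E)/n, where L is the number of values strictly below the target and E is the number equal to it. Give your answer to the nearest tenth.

Sorted: 292, 318, 321, 348, 414, 484, 509, 573, 591, 755, 772, 775, 780, 786, 790, 811, 872.
Count below 811: L = 15; count equal: E = 1; n = 17.
Percentile rank = 100·(15 + 0.5·1)/17 = 100·15.5/17 = 91.18.

91.2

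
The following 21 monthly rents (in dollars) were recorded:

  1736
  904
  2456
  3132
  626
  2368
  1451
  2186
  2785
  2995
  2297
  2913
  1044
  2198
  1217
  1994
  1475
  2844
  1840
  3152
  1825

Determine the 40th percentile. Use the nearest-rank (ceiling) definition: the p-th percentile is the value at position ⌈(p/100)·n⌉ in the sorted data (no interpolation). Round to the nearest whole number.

1840

Sorted: 626, 904, 1044, 1217, 1451, 1475, 1736, 1825, 1840, 1994, 2186, 2198, 2297, 2368, 2456, 2785, 2844, 2913, 2995, 3132, 3152.
n = 21.
Position = ⌈40/100 · 21⌉ = ⌈8.4⌉ = 9.
The value at rank 9 is 1840.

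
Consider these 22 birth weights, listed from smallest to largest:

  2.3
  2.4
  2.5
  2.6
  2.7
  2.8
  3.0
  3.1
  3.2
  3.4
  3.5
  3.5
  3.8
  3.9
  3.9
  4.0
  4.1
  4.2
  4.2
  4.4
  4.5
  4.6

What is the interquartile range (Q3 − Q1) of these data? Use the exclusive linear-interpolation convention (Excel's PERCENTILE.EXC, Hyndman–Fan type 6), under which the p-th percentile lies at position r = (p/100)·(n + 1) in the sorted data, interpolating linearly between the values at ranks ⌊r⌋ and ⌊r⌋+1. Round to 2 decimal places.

1.35

n = 22.
P25: r = 5.75; ranks 5–6 are 2.7, 2.8; interpolating gives 2.775.
P75: r = 17.25; ranks 17–18 are 4.1, 4.2; interpolating gives 4.125.
Difference: 4.125 − 2.775 = 1.35.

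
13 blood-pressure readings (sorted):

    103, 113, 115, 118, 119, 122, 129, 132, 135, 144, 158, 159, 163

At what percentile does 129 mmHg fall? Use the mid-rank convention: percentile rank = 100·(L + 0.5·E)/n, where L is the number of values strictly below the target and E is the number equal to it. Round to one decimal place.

Count below 129: L = 6; count equal: E = 1; n = 13.
Percentile rank = 100·(6 + 0.5·1)/13 = 100·6.5/13 = 50.

50.0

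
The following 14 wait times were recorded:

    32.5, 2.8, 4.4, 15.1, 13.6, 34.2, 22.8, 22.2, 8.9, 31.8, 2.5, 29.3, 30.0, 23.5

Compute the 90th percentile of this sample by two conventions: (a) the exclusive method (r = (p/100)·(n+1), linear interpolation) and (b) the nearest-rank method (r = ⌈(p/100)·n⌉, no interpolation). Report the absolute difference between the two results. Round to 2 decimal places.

Sorted: 2.5, 2.8, 4.4, 8.9, 13.6, 15.1, 22.2, 22.8, 23.5, 29.3, 30.0, 31.8, 32.5, 34.2.
n = 14.
(a) r = 13.5; between ranks 13 (32.5) and 14 (34.2): 33.35.
(b) the nearest-rank method: rank 13 → 32.5.
|33.35 − 32.5| = 0.85.

0.85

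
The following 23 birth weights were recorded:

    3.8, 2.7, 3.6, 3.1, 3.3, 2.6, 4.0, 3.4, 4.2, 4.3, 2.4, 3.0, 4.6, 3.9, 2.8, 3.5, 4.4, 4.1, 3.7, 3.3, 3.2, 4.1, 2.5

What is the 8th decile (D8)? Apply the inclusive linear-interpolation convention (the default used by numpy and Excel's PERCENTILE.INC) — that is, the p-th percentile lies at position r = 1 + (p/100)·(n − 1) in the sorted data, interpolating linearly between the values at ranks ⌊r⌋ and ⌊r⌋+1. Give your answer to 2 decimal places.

Sorted: 2.4, 2.5, 2.6, 2.7, 2.8, 3.0, 3.1, 3.2, 3.3, 3.3, 3.4, 3.5, 3.6, 3.7, 3.8, 3.9, 4.0, 4.1, 4.1, 4.2, 4.3, 4.4, 4.6.
n = 23.
r = 1 + (80/100)·(23 − 1) = 1 + 17.6 = 18.6.
Rank 18 is 4.1 and rank 19 is 4.1.
Interpolate: 4.1 + 0.6·(4.1 − 4.1) = 4.1 + 0.6·0 = 4.1.

4.10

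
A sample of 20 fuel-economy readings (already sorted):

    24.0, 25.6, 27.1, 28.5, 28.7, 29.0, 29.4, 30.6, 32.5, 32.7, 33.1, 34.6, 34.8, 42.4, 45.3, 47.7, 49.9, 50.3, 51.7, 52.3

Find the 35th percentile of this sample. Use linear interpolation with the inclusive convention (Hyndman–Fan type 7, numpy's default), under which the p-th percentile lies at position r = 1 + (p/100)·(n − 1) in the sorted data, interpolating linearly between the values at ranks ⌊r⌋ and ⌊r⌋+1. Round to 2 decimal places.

30.18

n = 20.
r = 1 + (35/100)·(20 − 1) = 1 + 6.65 = 7.65.
Rank 7 is 29.4 and rank 8 is 30.6.
Interpolate: 29.4 + 0.65·(30.6 − 29.4) = 29.4 + 0.65·1.2 = 30.18.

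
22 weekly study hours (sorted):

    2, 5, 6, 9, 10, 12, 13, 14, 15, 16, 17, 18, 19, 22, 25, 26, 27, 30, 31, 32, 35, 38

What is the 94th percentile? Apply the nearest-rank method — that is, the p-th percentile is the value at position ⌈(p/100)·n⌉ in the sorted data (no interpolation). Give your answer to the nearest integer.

n = 22.
Position = ⌈94/100 · 22⌉ = ⌈20.68⌉ = 21.
The value at rank 21 is 35.

35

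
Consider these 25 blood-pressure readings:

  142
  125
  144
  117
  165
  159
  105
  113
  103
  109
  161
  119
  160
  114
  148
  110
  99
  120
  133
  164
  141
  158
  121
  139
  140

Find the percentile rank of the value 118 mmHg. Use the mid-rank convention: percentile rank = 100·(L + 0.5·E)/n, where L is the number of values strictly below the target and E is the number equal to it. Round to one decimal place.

Sorted: 99, 103, 105, 109, 110, 113, 114, 117, 119, 120, 121, 125, 133, 139, 140, 141, 142, 144, 148, 158, 159, 160, 161, 164, 165.
Count below 118: L = 8; count equal: E = 0; n = 25.
Percentile rank = 100·(8 + 0.5·0)/25 = 100·8/25 = 32.

32.0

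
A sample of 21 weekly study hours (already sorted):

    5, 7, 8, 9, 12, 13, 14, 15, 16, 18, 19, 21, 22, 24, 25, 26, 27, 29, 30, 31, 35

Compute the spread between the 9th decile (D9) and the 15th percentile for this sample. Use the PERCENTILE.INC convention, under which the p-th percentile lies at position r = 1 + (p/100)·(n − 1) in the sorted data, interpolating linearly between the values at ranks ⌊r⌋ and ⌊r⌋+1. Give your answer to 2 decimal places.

n = 21.
P15: r = 4 (integer) → 9.
P90: r = 19 (integer) → 30.
Difference: 30 − 9 = 21.

21.00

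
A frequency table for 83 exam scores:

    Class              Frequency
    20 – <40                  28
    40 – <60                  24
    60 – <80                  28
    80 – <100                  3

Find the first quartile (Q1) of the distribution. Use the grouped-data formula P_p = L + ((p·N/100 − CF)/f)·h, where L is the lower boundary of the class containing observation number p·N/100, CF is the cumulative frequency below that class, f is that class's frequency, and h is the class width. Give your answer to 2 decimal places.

34.82

N = 83; target position k = 25/100 · 83 = 20.75.
Cumulative frequencies: 28, 52, 80, 83.
Observation 20.75 falls in the class 20 – <40.
L = 20, CF = 0, f = 28, h = 20.
P25 = 20 + ((20.75 − 0)/28)·20 = 20 + 14.8214 = 34.8214.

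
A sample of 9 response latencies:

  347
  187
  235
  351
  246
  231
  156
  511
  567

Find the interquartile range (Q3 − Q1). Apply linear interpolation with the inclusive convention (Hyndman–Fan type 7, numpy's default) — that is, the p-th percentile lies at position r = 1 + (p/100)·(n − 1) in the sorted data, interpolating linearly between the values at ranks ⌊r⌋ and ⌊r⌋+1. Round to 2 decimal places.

Sorted: 156, 187, 231, 235, 246, 347, 351, 511, 567.
n = 9.
P25: r = 3 (integer) → 231.
P75: r = 7 (integer) → 351.
Difference: 351 − 231 = 120.

120.00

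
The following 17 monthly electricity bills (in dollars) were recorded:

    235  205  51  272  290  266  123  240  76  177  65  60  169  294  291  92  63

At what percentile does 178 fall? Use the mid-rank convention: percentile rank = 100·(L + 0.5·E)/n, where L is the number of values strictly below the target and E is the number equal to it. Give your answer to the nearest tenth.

52.9

Sorted: 51, 60, 63, 65, 76, 92, 123, 169, 177, 205, 235, 240, 266, 272, 290, 291, 294.
Count below 178: L = 9; count equal: E = 0; n = 17.
Percentile rank = 100·(9 + 0.5·0)/17 = 100·9/17 = 52.94.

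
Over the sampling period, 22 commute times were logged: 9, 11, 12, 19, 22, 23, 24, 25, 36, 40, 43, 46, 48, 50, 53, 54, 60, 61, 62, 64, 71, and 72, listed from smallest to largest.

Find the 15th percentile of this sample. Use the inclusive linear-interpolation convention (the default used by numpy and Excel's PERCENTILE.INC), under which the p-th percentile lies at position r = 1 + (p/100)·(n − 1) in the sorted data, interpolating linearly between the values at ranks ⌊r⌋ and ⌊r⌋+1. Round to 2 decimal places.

n = 22.
r = 1 + (15/100)·(22 − 1) = 1 + 3.15 = 4.15.
Rank 4 is 19 and rank 5 is 22.
Interpolate: 19 + 0.15·(22 − 19) = 19 + 0.15·3 = 19.45.

19.45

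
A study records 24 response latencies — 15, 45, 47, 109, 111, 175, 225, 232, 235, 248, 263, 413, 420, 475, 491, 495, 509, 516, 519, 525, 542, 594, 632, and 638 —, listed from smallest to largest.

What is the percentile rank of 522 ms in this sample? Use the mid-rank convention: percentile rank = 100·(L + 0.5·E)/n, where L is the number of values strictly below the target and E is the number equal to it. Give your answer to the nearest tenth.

79.2

Count below 522: L = 19; count equal: E = 0; n = 24.
Percentile rank = 100·(19 + 0.5·0)/24 = 100·19/24 = 79.17.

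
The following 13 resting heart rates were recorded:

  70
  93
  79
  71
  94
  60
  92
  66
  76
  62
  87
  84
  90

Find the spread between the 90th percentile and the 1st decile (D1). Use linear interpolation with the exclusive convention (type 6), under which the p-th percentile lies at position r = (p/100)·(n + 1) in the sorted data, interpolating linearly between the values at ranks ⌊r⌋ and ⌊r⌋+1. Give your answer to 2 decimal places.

32.80

Sorted: 60, 62, 66, 70, 71, 76, 79, 84, 87, 90, 92, 93, 94.
n = 13.
P10: r = 1.4; ranks 1–2 are 60, 62; interpolating gives 60.8.
P90: r = 12.6; ranks 12–13 are 93, 94; interpolating gives 93.6.
Difference: 93.6 − 60.8 = 32.8.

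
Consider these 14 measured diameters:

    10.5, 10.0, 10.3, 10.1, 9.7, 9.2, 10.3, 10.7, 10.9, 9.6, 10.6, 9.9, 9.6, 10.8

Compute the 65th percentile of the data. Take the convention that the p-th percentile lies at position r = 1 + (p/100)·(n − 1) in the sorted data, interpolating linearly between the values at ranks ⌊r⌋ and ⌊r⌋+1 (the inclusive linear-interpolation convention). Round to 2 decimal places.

10.39

Sorted: 9.2, 9.6, 9.6, 9.7, 9.9, 10.0, 10.1, 10.3, 10.3, 10.5, 10.6, 10.7, 10.8, 10.9.
n = 14.
r = 1 + (65/100)·(14 − 1) = 1 + 8.45 = 9.45.
Rank 9 is 10.3 and rank 10 is 10.5.
Interpolate: 10.3 + 0.45·(10.5 − 10.3) = 10.3 + 0.45·0.2 = 10.39.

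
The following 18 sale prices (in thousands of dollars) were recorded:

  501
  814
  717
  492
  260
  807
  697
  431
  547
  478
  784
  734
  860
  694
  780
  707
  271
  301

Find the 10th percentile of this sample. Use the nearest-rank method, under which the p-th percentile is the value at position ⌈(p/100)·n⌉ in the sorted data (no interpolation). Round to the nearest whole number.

271

Sorted: 260, 271, 301, 431, 478, 492, 501, 547, 694, 697, 707, 717, 734, 780, 784, 807, 814, 860.
n = 18.
Position = ⌈10/100 · 18⌉ = ⌈1.8⌉ = 2.
The value at rank 2 is 271.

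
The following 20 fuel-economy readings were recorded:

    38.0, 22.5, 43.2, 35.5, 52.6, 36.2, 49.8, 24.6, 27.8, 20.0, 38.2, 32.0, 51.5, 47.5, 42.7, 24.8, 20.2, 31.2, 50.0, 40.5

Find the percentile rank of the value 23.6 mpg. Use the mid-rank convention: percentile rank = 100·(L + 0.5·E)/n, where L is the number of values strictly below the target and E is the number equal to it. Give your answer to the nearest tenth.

15.0

Sorted: 20.0, 20.2, 22.5, 24.6, 24.8, 27.8, 31.2, 32.0, 35.5, 36.2, 38.0, 38.2, 40.5, 42.7, 43.2, 47.5, 49.8, 50.0, 51.5, 52.6.
Count below 23.6: L = 3; count equal: E = 0; n = 20.
Percentile rank = 100·(3 + 0.5·0)/20 = 100·3/20 = 15.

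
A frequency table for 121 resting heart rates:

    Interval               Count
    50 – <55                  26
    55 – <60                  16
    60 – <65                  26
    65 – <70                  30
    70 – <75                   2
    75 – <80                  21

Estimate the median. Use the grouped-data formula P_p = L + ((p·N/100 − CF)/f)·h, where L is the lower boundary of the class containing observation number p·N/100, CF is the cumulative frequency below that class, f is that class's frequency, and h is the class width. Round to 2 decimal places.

N = 121; target position k = 50/100 · 121 = 60.5.
Cumulative frequencies: 26, 42, 68, 98, 100, 121.
Observation 60.5 falls in the class 60 – <65.
L = 60, CF = 42, f = 26, h = 5.
P50 = 60 + ((60.5 − 42)/26)·5 = 60 + 3.55769 = 63.5577.

63.56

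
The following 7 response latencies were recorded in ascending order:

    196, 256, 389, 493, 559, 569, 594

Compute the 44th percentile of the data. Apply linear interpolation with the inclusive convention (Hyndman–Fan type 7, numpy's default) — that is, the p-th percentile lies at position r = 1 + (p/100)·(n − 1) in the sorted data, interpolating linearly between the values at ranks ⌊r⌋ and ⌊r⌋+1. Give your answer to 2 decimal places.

n = 7.
r = 1 + (44/100)·(7 − 1) = 1 + 2.64 = 3.64.
Rank 3 is 389 and rank 4 is 493.
Interpolate: 389 + 0.64·(493 − 389) = 389 + 0.64·104 = 455.56.

455.56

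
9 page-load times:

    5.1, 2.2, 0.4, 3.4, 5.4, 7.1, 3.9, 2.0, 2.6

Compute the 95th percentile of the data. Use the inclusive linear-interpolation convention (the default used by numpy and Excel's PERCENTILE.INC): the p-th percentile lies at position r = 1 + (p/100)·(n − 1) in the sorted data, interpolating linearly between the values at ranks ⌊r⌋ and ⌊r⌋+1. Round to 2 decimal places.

Sorted: 0.4, 2.0, 2.2, 2.6, 3.4, 3.9, 5.1, 5.4, 7.1.
n = 9.
r = 1 + (95/100)·(9 − 1) = 1 + 7.6 = 8.6.
Rank 8 is 5.4 and rank 9 is 7.1.
Interpolate: 5.4 + 0.6·(7.1 − 5.4) = 5.4 + 0.6·1.7 = 6.42.

6.42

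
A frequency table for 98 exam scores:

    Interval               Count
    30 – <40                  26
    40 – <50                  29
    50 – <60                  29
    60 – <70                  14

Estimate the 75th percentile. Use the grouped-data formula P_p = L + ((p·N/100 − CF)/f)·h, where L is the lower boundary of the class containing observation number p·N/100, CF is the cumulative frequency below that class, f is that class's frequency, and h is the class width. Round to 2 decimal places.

56.38

N = 98; target position k = 75/100 · 98 = 73.5.
Cumulative frequencies: 26, 55, 84, 98.
Observation 73.5 falls in the class 50 – <60.
L = 50, CF = 55, f = 29, h = 10.
P75 = 50 + ((73.5 − 55)/29)·10 = 50 + 6.37931 = 56.3793.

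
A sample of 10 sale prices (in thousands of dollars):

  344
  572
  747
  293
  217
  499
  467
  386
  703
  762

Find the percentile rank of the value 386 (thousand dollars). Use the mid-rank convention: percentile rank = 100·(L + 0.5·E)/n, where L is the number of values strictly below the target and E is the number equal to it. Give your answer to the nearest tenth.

35.0

Sorted: 217, 293, 344, 386, 467, 499, 572, 703, 747, 762.
Count below 386: L = 3; count equal: E = 1; n = 10.
Percentile rank = 100·(3 + 0.5·1)/10 = 100·3.5/10 = 35.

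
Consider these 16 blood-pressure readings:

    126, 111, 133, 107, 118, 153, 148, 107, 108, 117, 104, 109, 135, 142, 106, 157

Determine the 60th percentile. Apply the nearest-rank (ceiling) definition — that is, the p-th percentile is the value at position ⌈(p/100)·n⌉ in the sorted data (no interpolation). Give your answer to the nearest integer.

Sorted: 104, 106, 107, 107, 108, 109, 111, 117, 118, 126, 133, 135, 142, 148, 153, 157.
n = 16.
Position = ⌈60/100 · 16⌉ = ⌈9.6⌉ = 10.
The value at rank 10 is 126.

126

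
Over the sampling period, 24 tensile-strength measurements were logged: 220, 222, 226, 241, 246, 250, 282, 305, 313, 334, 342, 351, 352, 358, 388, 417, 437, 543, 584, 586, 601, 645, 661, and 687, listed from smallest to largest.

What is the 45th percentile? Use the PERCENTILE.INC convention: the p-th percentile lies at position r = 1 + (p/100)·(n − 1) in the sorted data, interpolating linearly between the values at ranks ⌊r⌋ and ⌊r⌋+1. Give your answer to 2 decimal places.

345.15

n = 24.
r = 1 + (45/100)·(24 − 1) = 1 + 10.35 = 11.35.
Rank 11 is 342 and rank 12 is 351.
Interpolate: 342 + 0.35·(351 − 342) = 342 + 0.35·9 = 345.15.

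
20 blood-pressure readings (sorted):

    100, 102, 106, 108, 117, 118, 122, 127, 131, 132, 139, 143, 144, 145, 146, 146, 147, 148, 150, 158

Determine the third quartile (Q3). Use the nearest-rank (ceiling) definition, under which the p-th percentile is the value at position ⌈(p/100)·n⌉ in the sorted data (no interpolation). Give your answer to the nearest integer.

146

n = 20.
Position = ⌈75/100 · 20⌉ = ⌈15⌉ = 15.
The value at rank 15 is 146.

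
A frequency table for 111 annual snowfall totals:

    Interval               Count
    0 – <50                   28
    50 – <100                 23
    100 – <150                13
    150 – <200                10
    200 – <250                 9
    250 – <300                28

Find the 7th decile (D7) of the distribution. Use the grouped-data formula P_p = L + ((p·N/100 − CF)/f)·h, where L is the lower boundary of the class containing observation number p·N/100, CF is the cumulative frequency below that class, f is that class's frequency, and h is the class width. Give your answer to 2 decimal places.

220.56

N = 111; target position k = 70/100 · 111 = 77.7.
Cumulative frequencies: 28, 51, 64, 74, 83, 111.
Observation 77.7 falls in the class 200 – <250.
L = 200, CF = 74, f = 9, h = 50.
P70 = 200 + ((77.7 − 74)/9)·50 = 200 + 20.5556 = 220.556.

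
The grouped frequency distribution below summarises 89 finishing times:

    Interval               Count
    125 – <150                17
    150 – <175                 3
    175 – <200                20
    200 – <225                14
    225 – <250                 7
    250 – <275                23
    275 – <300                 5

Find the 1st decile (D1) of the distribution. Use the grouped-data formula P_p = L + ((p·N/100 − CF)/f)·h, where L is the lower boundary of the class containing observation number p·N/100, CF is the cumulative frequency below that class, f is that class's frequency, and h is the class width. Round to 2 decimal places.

138.09

N = 89; target position k = 10/100 · 89 = 8.9.
Cumulative frequencies: 17, 20, 40, 54, 61, 84, 89.
Observation 8.9 falls in the class 125 – <150.
L = 125, CF = 0, f = 17, h = 25.
P10 = 125 + ((8.9 − 0)/17)·25 = 125 + 13.0882 = 138.088.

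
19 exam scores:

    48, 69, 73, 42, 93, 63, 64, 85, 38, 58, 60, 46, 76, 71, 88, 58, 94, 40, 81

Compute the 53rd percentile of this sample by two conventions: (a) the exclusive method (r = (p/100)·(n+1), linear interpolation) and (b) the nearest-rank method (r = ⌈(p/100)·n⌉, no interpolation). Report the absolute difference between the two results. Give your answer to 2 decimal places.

Sorted: 38, 40, 42, 46, 48, 58, 58, 60, 63, 64, 69, 71, 73, 76, 81, 85, 88, 93, 94.
n = 19.
(a) r = 10.6; between ranks 10 (64) and 11 (69): 67.
(b) the nearest-rank method: rank 11 → 69.
|67 − 69| = 2.

2.00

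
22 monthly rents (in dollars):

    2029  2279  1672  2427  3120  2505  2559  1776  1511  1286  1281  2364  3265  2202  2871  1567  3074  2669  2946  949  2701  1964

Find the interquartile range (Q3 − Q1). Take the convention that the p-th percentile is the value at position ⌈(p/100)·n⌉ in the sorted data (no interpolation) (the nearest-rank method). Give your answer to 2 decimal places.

Sorted: 949, 1281, 1286, 1511, 1567, 1672, 1776, 1964, 2029, 2202, 2279, 2364, 2427, 2505, 2559, 2669, 2701, 2871, 2946, 3074, 3120, 3265.
n = 22.
P25: rank ⌈25/100·22⌉ = 6 → 1672.
P75: rank ⌈75/100·22⌉ = 17 → 2701.
Difference: 2701 − 1672 = 1029.

1029.00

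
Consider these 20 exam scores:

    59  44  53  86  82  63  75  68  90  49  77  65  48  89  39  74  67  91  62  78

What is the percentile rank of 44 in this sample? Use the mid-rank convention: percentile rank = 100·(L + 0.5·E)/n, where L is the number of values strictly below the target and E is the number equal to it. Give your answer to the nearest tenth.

7.5

Sorted: 39, 44, 48, 49, 53, 59, 62, 63, 65, 67, 68, 74, 75, 77, 78, 82, 86, 89, 90, 91.
Count below 44: L = 1; count equal: E = 1; n = 20.
Percentile rank = 100·(1 + 0.5·1)/20 = 100·1.5/20 = 7.5.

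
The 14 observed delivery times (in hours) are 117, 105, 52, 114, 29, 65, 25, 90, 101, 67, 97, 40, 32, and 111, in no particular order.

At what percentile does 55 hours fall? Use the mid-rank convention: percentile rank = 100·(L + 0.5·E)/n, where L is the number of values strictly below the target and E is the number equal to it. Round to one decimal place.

35.7

Sorted: 25, 29, 32, 40, 52, 65, 67, 90, 97, 101, 105, 111, 114, 117.
Count below 55: L = 5; count equal: E = 0; n = 14.
Percentile rank = 100·(5 + 0.5·0)/14 = 100·5/14 = 35.71.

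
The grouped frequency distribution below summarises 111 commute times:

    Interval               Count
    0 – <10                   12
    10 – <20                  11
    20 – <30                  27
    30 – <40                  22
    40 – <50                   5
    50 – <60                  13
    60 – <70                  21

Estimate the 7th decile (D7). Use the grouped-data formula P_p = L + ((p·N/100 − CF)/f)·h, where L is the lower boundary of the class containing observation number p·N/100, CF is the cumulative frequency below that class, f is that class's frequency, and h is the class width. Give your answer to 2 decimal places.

50.54

N = 111; target position k = 70/100 · 111 = 77.7.
Cumulative frequencies: 12, 23, 50, 72, 77, 90, 111.
Observation 77.7 falls in the class 50 – <60.
L = 50, CF = 77, f = 13, h = 10.
P70 = 50 + ((77.7 − 77)/13)·10 = 50 + 0.538462 = 50.5385.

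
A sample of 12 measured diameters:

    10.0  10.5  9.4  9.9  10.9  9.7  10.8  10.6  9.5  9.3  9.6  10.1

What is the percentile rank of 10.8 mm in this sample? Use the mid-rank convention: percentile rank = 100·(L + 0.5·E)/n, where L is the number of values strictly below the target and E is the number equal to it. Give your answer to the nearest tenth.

Sorted: 9.3, 9.4, 9.5, 9.6, 9.7, 9.9, 10.0, 10.1, 10.5, 10.6, 10.8, 10.9.
Count below 10.8: L = 10; count equal: E = 1; n = 12.
Percentile rank = 100·(10 + 0.5·1)/12 = 100·10.5/12 = 87.5.

87.5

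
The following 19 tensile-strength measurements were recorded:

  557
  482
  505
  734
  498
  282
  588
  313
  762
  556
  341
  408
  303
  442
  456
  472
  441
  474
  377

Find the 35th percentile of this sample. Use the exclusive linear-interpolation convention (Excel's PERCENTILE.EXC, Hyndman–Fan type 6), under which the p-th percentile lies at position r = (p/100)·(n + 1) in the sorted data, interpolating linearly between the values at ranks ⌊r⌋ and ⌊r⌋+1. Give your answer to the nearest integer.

441

Sorted: 282, 303, 313, 341, 377, 408, 441, 442, 456, 472, 474, 482, 498, 505, 556, 557, 588, 734, 762.
n = 19.
r = (35/100)·(19 + 1) = 7.
r is an integer, so P35 is the value at rank 7: 441.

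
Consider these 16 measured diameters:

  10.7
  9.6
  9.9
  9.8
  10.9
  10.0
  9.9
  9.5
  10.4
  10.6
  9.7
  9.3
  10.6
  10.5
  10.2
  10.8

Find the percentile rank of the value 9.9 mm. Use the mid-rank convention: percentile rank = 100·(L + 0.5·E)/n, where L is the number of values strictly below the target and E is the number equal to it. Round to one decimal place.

37.5

Sorted: 9.3, 9.5, 9.6, 9.7, 9.8, 9.9, 9.9, 10.0, 10.2, 10.4, 10.5, 10.6, 10.6, 10.7, 10.8, 10.9.
Count below 9.9: L = 5; count equal: E = 2; n = 16.
Percentile rank = 100·(5 + 0.5·2)/16 = 100·6/16 = 37.5.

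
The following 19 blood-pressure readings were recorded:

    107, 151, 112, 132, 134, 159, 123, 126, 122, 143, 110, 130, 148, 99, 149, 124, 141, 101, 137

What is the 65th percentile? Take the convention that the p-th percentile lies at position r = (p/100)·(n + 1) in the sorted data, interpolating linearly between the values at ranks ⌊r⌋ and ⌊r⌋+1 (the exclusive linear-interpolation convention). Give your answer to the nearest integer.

Sorted: 99, 101, 107, 110, 112, 122, 123, 124, 126, 130, 132, 134, 137, 141, 143, 148, 149, 151, 159.
n = 19.
r = (65/100)·(19 + 1) = 13.
r is an integer, so P65 is the value at rank 13: 137.

137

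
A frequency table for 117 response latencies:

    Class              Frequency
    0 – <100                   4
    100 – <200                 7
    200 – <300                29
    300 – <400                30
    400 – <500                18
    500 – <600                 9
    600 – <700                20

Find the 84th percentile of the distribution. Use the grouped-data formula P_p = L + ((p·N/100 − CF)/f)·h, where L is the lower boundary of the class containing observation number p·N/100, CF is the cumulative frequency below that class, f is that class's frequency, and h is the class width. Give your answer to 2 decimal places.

N = 117; target position k = 84/100 · 117 = 98.28.
Cumulative frequencies: 4, 11, 40, 70, 88, 97, 117.
Observation 98.28 falls in the class 600 – <700.
L = 600, CF = 97, f = 20, h = 100.
P84 = 600 + ((98.28 − 97)/20)·100 = 600 + 6.4 = 606.4.

606.40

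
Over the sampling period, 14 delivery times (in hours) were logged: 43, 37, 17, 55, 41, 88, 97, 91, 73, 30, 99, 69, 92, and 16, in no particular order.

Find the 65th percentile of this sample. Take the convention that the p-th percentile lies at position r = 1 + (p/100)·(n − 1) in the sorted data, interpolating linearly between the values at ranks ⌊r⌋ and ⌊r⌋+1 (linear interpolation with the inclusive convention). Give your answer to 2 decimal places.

79.75

Sorted: 16, 17, 30, 37, 41, 43, 55, 69, 73, 88, 91, 92, 97, 99.
n = 14.
r = 1 + (65/100)·(14 − 1) = 1 + 8.45 = 9.45.
Rank 9 is 73 and rank 10 is 88.
Interpolate: 73 + 0.45·(88 − 73) = 73 + 0.45·15 = 79.75.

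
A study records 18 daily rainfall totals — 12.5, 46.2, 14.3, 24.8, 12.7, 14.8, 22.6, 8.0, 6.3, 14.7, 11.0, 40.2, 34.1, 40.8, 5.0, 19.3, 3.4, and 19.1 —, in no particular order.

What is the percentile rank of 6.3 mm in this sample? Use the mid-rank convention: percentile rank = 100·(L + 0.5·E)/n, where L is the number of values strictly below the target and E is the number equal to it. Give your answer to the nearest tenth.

13.9

Sorted: 3.4, 5.0, 6.3, 8.0, 11.0, 12.5, 12.7, 14.3, 14.7, 14.8, 19.1, 19.3, 22.6, 24.8, 34.1, 40.2, 40.8, 46.2.
Count below 6.3: L = 2; count equal: E = 1; n = 18.
Percentile rank = 100·(2 + 0.5·1)/18 = 100·2.5/18 = 13.89.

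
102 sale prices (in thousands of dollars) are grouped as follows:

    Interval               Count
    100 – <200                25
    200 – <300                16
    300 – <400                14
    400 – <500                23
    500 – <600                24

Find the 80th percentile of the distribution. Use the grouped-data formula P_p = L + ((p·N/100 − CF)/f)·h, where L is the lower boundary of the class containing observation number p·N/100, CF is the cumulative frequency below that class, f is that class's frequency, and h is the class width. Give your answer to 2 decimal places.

N = 102; target position k = 80/100 · 102 = 81.6.
Cumulative frequencies: 25, 41, 55, 78, 102.
Observation 81.6 falls in the class 500 – <600.
L = 500, CF = 78, f = 24, h = 100.
P80 = 500 + ((81.6 − 78)/24)·100 = 500 + 15 = 515.

515.00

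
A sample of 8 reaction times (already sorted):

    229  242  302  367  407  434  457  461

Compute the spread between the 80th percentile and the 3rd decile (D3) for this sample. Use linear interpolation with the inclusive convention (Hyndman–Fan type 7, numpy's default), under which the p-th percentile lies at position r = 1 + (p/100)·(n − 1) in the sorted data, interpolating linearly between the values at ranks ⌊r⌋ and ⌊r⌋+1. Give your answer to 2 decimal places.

n = 8.
P30: r = 3.1; ranks 3–4 are 302, 367; interpolating gives 308.5.
P80: r = 6.6; ranks 6–7 are 434, 457; interpolating gives 447.8.
Difference: 447.8 − 308.5 = 139.3.

139.30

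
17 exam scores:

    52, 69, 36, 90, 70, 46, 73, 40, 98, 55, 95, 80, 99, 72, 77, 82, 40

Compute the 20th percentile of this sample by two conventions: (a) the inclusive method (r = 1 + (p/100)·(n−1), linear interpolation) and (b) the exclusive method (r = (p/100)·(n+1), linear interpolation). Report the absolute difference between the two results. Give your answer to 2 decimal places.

3.60

Sorted: 36, 40, 40, 46, 52, 55, 69, 70, 72, 73, 77, 80, 82, 90, 95, 98, 99.
n = 17.
(a) r = 4.2; between ranks 4 (46) and 5 (52): 47.2.
(b) r = 3.6; between ranks 3 (40) and 4 (46): 43.6.
|47.2 − 43.6| = 3.6.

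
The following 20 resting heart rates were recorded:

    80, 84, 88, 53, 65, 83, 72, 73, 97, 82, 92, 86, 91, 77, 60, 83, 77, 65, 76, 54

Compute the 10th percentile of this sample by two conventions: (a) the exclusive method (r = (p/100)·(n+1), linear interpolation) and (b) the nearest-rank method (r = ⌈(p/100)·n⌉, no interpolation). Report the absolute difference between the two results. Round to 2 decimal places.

0.60

Sorted: 53, 54, 60, 65, 65, 72, 73, 76, 77, 77, 80, 82, 83, 83, 84, 86, 88, 91, 92, 97.
n = 20.
(a) r = 2.1; between ranks 2 (54) and 3 (60): 54.6.
(b) the nearest-rank method: rank 2 → 54.
|54.6 − 54| = 0.6.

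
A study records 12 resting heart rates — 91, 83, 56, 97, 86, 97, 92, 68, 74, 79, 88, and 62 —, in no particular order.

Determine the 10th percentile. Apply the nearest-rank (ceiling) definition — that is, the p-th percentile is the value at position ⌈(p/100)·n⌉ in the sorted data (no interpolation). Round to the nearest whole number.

62

Sorted: 56, 62, 68, 74, 79, 83, 86, 88, 91, 92, 97, 97.
n = 12.
Position = ⌈10/100 · 12⌉ = ⌈1.2⌉ = 2.
The value at rank 2 is 62.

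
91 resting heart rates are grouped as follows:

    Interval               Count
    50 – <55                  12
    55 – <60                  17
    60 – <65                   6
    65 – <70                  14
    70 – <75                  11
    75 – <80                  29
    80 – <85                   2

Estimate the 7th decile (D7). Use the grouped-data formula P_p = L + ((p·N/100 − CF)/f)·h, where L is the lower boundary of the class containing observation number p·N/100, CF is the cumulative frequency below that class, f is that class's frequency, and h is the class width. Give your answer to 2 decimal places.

N = 91; target position k = 70/100 · 91 = 63.7.
Cumulative frequencies: 12, 29, 35, 49, 60, 89, 91.
Observation 63.7 falls in the class 75 – <80.
L = 75, CF = 60, f = 29, h = 5.
P70 = 75 + ((63.7 − 60)/29)·5 = 75 + 0.637931 = 75.6379.

75.64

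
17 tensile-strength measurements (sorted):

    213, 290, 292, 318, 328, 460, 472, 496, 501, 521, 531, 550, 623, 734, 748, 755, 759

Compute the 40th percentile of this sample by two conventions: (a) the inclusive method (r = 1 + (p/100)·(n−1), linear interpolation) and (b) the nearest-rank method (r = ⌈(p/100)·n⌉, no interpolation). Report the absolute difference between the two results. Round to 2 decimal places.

n = 17.
(a) r = 7.4; between ranks 7 (472) and 8 (496): 481.6.
(b) the nearest-rank method: rank 7 → 472.
|481.6 − 472| = 9.6.

9.60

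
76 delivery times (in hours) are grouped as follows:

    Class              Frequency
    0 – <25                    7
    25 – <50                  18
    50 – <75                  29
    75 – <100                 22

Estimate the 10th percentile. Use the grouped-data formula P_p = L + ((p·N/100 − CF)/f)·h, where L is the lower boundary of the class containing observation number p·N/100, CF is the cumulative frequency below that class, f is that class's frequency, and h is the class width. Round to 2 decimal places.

25.83

N = 76; target position k = 10/100 · 76 = 7.6.
Cumulative frequencies: 7, 25, 54, 76.
Observation 7.6 falls in the class 25 – <50.
L = 25, CF = 7, f = 18, h = 25.
P10 = 25 + ((7.6 − 7)/18)·25 = 25 + 0.833333 = 25.8333.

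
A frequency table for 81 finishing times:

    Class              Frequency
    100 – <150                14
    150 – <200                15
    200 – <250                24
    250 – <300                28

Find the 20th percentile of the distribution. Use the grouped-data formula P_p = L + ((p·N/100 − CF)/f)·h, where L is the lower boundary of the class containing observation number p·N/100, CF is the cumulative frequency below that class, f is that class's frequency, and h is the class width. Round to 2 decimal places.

157.33

N = 81; target position k = 20/100 · 81 = 16.2.
Cumulative frequencies: 14, 29, 53, 81.
Observation 16.2 falls in the class 150 – <200.
L = 150, CF = 14, f = 15, h = 50.
P20 = 150 + ((16.2 − 14)/15)·50 = 150 + 7.33333 = 157.333.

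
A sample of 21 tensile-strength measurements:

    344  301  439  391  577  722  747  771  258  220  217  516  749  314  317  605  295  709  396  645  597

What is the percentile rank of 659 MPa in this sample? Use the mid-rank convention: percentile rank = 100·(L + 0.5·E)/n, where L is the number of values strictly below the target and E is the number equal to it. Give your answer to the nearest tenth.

Sorted: 217, 220, 258, 295, 301, 314, 317, 344, 391, 396, 439, 516, 577, 597, 605, 645, 709, 722, 747, 749, 771.
Count below 659: L = 16; count equal: E = 0; n = 21.
Percentile rank = 100·(16 + 0.5·0)/21 = 100·16/21 = 76.19.

76.2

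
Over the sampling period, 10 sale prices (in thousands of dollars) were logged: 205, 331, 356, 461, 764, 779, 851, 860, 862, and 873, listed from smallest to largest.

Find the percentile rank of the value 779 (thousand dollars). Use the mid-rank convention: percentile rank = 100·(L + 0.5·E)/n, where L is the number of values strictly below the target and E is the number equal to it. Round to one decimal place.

55.0

Count below 779: L = 5; count equal: E = 1; n = 10.
Percentile rank = 100·(5 + 0.5·1)/10 = 100·5.5/10 = 55.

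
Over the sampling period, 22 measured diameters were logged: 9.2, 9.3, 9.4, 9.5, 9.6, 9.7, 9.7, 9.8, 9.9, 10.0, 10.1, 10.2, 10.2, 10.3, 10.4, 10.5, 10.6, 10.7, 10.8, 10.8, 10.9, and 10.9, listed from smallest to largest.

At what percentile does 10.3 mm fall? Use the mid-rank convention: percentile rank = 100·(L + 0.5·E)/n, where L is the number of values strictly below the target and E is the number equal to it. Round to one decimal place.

61.4

Count below 10.3: L = 13; count equal: E = 1; n = 22.
Percentile rank = 100·(13 + 0.5·1)/22 = 100·13.5/22 = 61.36.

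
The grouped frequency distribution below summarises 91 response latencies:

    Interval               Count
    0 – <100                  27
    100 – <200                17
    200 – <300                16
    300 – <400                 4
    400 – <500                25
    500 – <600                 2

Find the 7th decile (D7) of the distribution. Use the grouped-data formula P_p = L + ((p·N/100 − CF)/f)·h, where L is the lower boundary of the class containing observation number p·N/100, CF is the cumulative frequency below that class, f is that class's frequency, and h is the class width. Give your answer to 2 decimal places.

N = 91; target position k = 70/100 · 91 = 63.7.
Cumulative frequencies: 27, 44, 60, 64, 89, 91.
Observation 63.7 falls in the class 300 – <400.
L = 300, CF = 60, f = 4, h = 100.
P70 = 300 + ((63.7 − 60)/4)·100 = 300 + 92.5 = 392.5.

392.50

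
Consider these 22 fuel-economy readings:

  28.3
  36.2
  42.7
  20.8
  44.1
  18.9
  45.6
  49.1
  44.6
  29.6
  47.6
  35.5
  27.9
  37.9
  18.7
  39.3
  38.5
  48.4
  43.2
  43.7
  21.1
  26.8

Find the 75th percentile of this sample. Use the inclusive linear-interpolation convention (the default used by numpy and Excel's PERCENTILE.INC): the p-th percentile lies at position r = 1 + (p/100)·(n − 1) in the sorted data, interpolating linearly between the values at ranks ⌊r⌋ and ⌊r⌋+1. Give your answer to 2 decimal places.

44.00

Sorted: 18.7, 18.9, 20.8, 21.1, 26.8, 27.9, 28.3, 29.6, 35.5, 36.2, 37.9, 38.5, 39.3, 42.7, 43.2, 43.7, 44.1, 44.6, 45.6, 47.6, 48.4, 49.1.
n = 22.
r = 1 + (75/100)·(22 − 1) = 1 + 15.75 = 16.75.
Rank 16 is 43.7 and rank 17 is 44.1.
Interpolate: 43.7 + 0.75·(44.1 − 43.7) = 43.7 + 0.75·0.4 = 44.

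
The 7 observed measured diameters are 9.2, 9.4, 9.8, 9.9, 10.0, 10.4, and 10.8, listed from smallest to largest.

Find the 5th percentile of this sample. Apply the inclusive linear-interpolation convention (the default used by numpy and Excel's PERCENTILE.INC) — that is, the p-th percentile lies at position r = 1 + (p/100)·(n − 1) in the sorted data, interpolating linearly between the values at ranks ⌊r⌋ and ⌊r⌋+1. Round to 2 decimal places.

n = 7.
r = 1 + (5/100)·(7 − 1) = 1 + 0.3 = 1.3.
Rank 1 is 9.2 and rank 2 is 9.4.
Interpolate: 9.2 + 0.3·(9.4 − 9.2) = 9.2 + 0.3·0.2 = 9.26.

9.26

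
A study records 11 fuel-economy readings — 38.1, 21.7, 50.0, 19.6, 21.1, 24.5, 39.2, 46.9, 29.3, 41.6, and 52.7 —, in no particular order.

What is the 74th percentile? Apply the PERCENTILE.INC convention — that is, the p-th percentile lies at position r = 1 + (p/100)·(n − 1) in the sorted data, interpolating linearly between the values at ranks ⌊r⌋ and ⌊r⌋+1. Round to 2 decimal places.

Sorted: 19.6, 21.1, 21.7, 24.5, 29.3, 38.1, 39.2, 41.6, 46.9, 50.0, 52.7.
n = 11.
r = 1 + (74/100)·(11 − 1) = 1 + 7.4 = 8.4.
Rank 8 is 41.6 and rank 9 is 46.9.
Interpolate: 41.6 + 0.4·(46.9 − 41.6) = 41.6 + 0.4·5.3 = 43.72.

43.72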